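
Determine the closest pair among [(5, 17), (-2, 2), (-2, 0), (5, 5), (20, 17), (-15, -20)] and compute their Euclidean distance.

Computing all pairwise distances among 6 points:

d((5, 17), (-2, 2)) = 16.5529
d((5, 17), (-2, 0)) = 18.3848
d((5, 17), (5, 5)) = 12.0
d((5, 17), (20, 17)) = 15.0
d((5, 17), (-15, -20)) = 42.0595
d((-2, 2), (-2, 0)) = 2.0 <-- minimum
d((-2, 2), (5, 5)) = 7.6158
d((-2, 2), (20, 17)) = 26.6271
d((-2, 2), (-15, -20)) = 25.5539
d((-2, 0), (5, 5)) = 8.6023
d((-2, 0), (20, 17)) = 27.8029
d((-2, 0), (-15, -20)) = 23.8537
d((5, 5), (20, 17)) = 19.2094
d((5, 5), (-15, -20)) = 32.0156
d((20, 17), (-15, -20)) = 50.9313

Closest pair: (-2, 2) and (-2, 0) with distance 2.0

The closest pair is (-2, 2) and (-2, 0) with Euclidean distance 2.0. For 6 points, brute-force pairwise comparison is shown above. For large n, the divide-and-conquer algorithm (sort by x, recurse on halves, check the dividing strip) achieves O(n log n).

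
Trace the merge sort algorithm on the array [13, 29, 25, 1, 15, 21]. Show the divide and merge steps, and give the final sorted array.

Merge sort trace:

Split: [13, 29, 25, 1, 15, 21] -> [13, 29, 25] and [1, 15, 21]
  Split: [13, 29, 25] -> [13] and [29, 25]
    Split: [29, 25] -> [29] and [25]
    Merge: [29] + [25] -> [25, 29]
  Merge: [13] + [25, 29] -> [13, 25, 29]
  Split: [1, 15, 21] -> [1] and [15, 21]
    Split: [15, 21] -> [15] and [21]
    Merge: [15] + [21] -> [15, 21]
  Merge: [1] + [15, 21] -> [1, 15, 21]
Merge: [13, 25, 29] + [1, 15, 21] -> [1, 13, 15, 21, 25, 29]

Final sorted array: [1, 13, 15, 21, 25, 29]

The merge sort proceeds by recursively splitting the array and merging sorted halves.
After all merges, the sorted array is [1, 13, 15, 21, 25, 29].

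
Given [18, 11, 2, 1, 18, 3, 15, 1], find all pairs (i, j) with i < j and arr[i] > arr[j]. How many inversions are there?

Finding inversions in [18, 11, 2, 1, 18, 3, 15, 1]:

(0, 1): arr[0]=18 > arr[1]=11
(0, 2): arr[0]=18 > arr[2]=2
(0, 3): arr[0]=18 > arr[3]=1
(0, 5): arr[0]=18 > arr[5]=3
(0, 6): arr[0]=18 > arr[6]=15
(0, 7): arr[0]=18 > arr[7]=1
(1, 2): arr[1]=11 > arr[2]=2
(1, 3): arr[1]=11 > arr[3]=1
(1, 5): arr[1]=11 > arr[5]=3
(1, 7): arr[1]=11 > arr[7]=1
(2, 3): arr[2]=2 > arr[3]=1
(2, 7): arr[2]=2 > arr[7]=1
(4, 5): arr[4]=18 > arr[5]=3
(4, 6): arr[4]=18 > arr[6]=15
(4, 7): arr[4]=18 > arr[7]=1
(5, 7): arr[5]=3 > arr[7]=1
(6, 7): arr[6]=15 > arr[7]=1

Total inversions: 17

The array has 17 inversion(s): (0,1), (0,2), (0,3), (0,5), (0,6), (0,7), (1,2), (1,3), (1,5), (1,7), (2,3), (2,7), (4,5), (4,6), (4,7), (5,7), (6,7). Each pair (i,j) satisfies i < j and arr[i] > arr[j].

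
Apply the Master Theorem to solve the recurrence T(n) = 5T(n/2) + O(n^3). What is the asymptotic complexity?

Master Theorem for T(n) = 5T(n/2) + O(n^3):

a = 5, b = 2, c = 3
log_b(a) = log_2(5) = 2.3219

Case 3: c = 3 > log_2(5) = 2.3219
T(n) = O(n^3) = O(n^3)

For T(n) = 5T(n/2) + O(n^3): log_2(5) = 2.3219. This is Case 3 of the Master Theorem (c > log_b(a), work dominated by root), giving O(n^3).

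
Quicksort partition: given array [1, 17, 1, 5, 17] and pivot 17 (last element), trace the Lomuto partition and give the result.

Lomuto partition with pivot = 17:

Initial array: [1, 17, 1, 5, 17]

arr[0]=1 <= 17: swap with position 0, array becomes [1, 17, 1, 5, 17]
arr[1]=17 <= 17: swap with position 1, array becomes [1, 17, 1, 5, 17]
arr[2]=1 <= 17: swap with position 2, array becomes [1, 17, 1, 5, 17]
arr[3]=5 <= 17: swap with position 3, array becomes [1, 17, 1, 5, 17]

Place pivot at position 4: [1, 17, 1, 5, 17]
Pivot position: 4

After partitioning with pivot 17, the array becomes [1, 17, 1, 5, 17]. The pivot is placed at index 4. All elements to the left of the pivot are <= 17, and all elements to the right are > 17.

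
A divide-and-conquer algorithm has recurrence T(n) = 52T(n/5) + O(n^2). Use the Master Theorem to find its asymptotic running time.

Master Theorem for T(n) = 52T(n/5) + O(n^2):

a = 52, b = 5, c = 2
log_b(a) = log_5(52) = 2.4550

Case 1: c = 2 < log_5(52) = 2.4550
T(n) = O(n^(log_5 52))

For T(n) = 52T(n/5) + O(n^2): log_5(52) = 2.4550. This is Case 1 of the Master Theorem (c < log_b(a), work dominated by leaves), giving O(n^(log_5 52)).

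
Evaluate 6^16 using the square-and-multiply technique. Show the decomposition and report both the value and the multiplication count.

Computing 6^16 by squaring (build up from 6^1; each line after the first costs one multiplication):

6^1 = 6
6^2 = (6^1)^2 = 6^2 = 36
6^4 = (6^2)^2 = 36^2 = 1296
6^8 = (6^4)^2 = 1296^2 = 1679616
6^16 = (6^8)^2 = 1679616^2 = 2821109907456

Result: 2821109907456
Multiplications needed: 4 (4 lines after 6^1)

6^16 = 2821109907456. Using exponentiation by squaring, this requires 4 multiplications. The key idea: if the exponent is even, square the half-power; if odd, multiply by the base once.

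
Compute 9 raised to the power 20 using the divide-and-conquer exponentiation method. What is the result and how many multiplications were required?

Computing 9^20 by squaring (build up from 9^1; each line after the first costs one multiplication):

9^1 = 9
9^2 = (9^1)^2 = 9^2 = 81
9^4 = (9^2)^2 = 81^2 = 6561
9^5 = 9 * 9^4 = 9 * 6561 = 59049
9^10 = (9^5)^2 = 59049^2 = 3486784401
9^20 = (9^10)^2 = 3486784401^2 = 12157665459056928801

Result: 12157665459056928801
Multiplications needed: 5 (5 lines after 9^1)

9^20 = 12157665459056928801. Using exponentiation by squaring, this requires 5 multiplications. The key idea: if the exponent is even, square the half-power; if odd, multiply by the base once.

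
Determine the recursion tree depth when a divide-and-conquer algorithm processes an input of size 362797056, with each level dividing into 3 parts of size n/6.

For divide and conquer with division factor 6:

Problem sizes at each level:
Level 0: 362797056
Level 1: 60466176
Level 2: 10077696
Level 3: 1679616
Level 4: 279936
Level 5: 46656
Level 6: 7776
Level 7: 1296
Level 8: 216
Level 9: 36
Level 10: 6
Level 11: 1

The root is level 0 and the size-1 base case is level 11 (the tree spans levels 0 through 11, i.e. 12 levels counting the root), so the depth is the number of divisions: log_6(362797056) = 11

The recursion tree depth is log_6(362797056) = 11. At each level, the problem size is divided by 6, so it takes 11 divisions to reduce to a base case of size 1. The algorithm makes 3 recursive calls at each level.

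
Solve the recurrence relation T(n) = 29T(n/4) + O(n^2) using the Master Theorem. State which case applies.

Master Theorem for T(n) = 29T(n/4) + O(n^2):

a = 29, b = 4, c = 2
log_b(a) = log_4(29) = 2.4290

Case 1: c = 2 < log_4(29) = 2.4290
T(n) = O(n^(log_4 29))

For T(n) = 29T(n/4) + O(n^2): log_4(29) = 2.4290. This is Case 1 of the Master Theorem (c < log_b(a), work dominated by leaves), giving O(n^(log_4 29)).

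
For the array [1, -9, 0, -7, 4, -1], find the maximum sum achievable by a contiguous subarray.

Using Kadane's algorithm on [1, -9, 0, -7, 4, -1]:

Scanning through the array:
Position 1 (value -9): max_ending_here = -8, max_so_far = 1
Position 2 (value 0): max_ending_here = 0, max_so_far = 1
Position 3 (value -7): max_ending_here = -7, max_so_far = 1
Position 4 (value 4): max_ending_here = 4, max_so_far = 4
Position 5 (value -1): max_ending_here = 3, max_so_far = 4

Maximum subarray: [4]
Maximum sum: 4

The maximum subarray is [4] with sum 4. This subarray runs from index 4 to index 4.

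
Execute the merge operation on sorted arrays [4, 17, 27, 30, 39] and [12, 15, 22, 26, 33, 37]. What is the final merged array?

Merging process:

Compare 4 vs 12: take 4 from left. Merged: [4]
Compare 17 vs 12: take 12 from right. Merged: [4, 12]
Compare 17 vs 15: take 15 from right. Merged: [4, 12, 15]
Compare 17 vs 22: take 17 from left. Merged: [4, 12, 15, 17]
Compare 27 vs 22: take 22 from right. Merged: [4, 12, 15, 17, 22]
Compare 27 vs 26: take 26 from right. Merged: [4, 12, 15, 17, 22, 26]
Compare 27 vs 33: take 27 from left. Merged: [4, 12, 15, 17, 22, 26, 27]
Compare 30 vs 33: take 30 from left. Merged: [4, 12, 15, 17, 22, 26, 27, 30]
Compare 39 vs 33: take 33 from right. Merged: [4, 12, 15, 17, 22, 26, 27, 30, 33]
Compare 39 vs 37: take 37 from right. Merged: [4, 12, 15, 17, 22, 26, 27, 30, 33, 37]
Append remaining from left: [39]. Merged: [4, 12, 15, 17, 22, 26, 27, 30, 33, 37, 39]

Final merged array: [4, 12, 15, 17, 22, 26, 27, 30, 33, 37, 39]
Total comparisons: 10

The merged array is [4, 12, 15, 17, 22, 26, 27, 30, 33, 37, 39], requiring 10 comparisons. The merge step runs in O(n) time where n is the total number of elements.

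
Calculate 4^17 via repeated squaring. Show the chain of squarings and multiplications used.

Computing 4^17 by squaring (build up from 4^1; each line after the first costs one multiplication):

4^1 = 4
4^2 = (4^1)^2 = 4^2 = 16
4^4 = (4^2)^2 = 16^2 = 256
4^8 = (4^4)^2 = 256^2 = 65536
4^16 = (4^8)^2 = 65536^2 = 4294967296
4^17 = 4 * 4^16 = 4 * 4294967296 = 17179869184

Result: 17179869184
Multiplications needed: 5 (5 lines after 4^1)

4^17 = 17179869184. Using exponentiation by squaring, this requires 5 multiplications. The key idea: if the exponent is even, square the half-power; if odd, multiply by the base once.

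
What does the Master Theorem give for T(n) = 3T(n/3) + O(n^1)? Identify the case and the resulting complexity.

Master Theorem for T(n) = 3T(n/3) + O(n^1):

a = 3, b = 3, c = 1
log_b(a) = log_3(3) = 1.0000

Case 2: c = 1 = log_3(3) = 1.0000
T(n) = O(n^1 log n) = O(n log n)

For T(n) = 3T(n/3) + O(n^1): log_3(3) = 1.0000. This is Case 2 of the Master Theorem (c = log_b(a), equal work at all levels), giving O(n log n).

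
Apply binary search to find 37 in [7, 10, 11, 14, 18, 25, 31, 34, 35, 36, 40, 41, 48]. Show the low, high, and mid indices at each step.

Binary search for 37 in [7, 10, 11, 14, 18, 25, 31, 34, 35, 36, 40, 41, 48]:

lo=0, hi=12, mid=6, arr[mid]=31 -> 31 < 37, search right half
lo=7, hi=12, mid=9, arr[mid]=36 -> 36 < 37, search right half
lo=10, hi=12, mid=11, arr[mid]=41 -> 41 > 37, search left half
lo=10, hi=10, mid=10, arr[mid]=40 -> 40 > 37, search left half
lo=10 > hi=9, target 37 not found

Binary search determines that 37 is not in the array after 4 comparisons. The search space was exhausted without finding the target.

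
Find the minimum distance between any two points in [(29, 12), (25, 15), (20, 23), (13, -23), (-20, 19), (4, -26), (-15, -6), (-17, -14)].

Computing all pairwise distances among 8 points:

d((29, 12), (25, 15)) = 5.0 <-- minimum
d((29, 12), (20, 23)) = 14.2127
d((29, 12), (13, -23)) = 38.4838
d((29, 12), (-20, 19)) = 49.4975
d((29, 12), (4, -26)) = 45.4863
d((29, 12), (-15, -6)) = 47.5395
d((29, 12), (-17, -14)) = 52.8394
d((25, 15), (20, 23)) = 9.434
d((25, 15), (13, -23)) = 39.8497
d((25, 15), (-20, 19)) = 45.1774
d((25, 15), (4, -26)) = 46.0652
d((25, 15), (-15, -6)) = 45.1774
d((25, 15), (-17, -14)) = 51.0392
d((20, 23), (13, -23)) = 46.5296
d((20, 23), (-20, 19)) = 40.1995
d((20, 23), (4, -26)) = 51.5461
d((20, 23), (-15, -6)) = 45.4533
d((20, 23), (-17, -14)) = 52.3259
d((13, -23), (-20, 19)) = 53.4135
d((13, -23), (4, -26)) = 9.4868
d((13, -23), (-15, -6)) = 32.7567
d((13, -23), (-17, -14)) = 31.3209
d((-20, 19), (4, -26)) = 51.0
d((-20, 19), (-15, -6)) = 25.4951
d((-20, 19), (-17, -14)) = 33.1361
d((4, -26), (-15, -6)) = 27.5862
d((4, -26), (-17, -14)) = 24.1868
d((-15, -6), (-17, -14)) = 8.2462

Closest pair: (29, 12) and (25, 15) with distance 5.0

The closest pair is (29, 12) and (25, 15) with Euclidean distance 5.0. For 8 points, brute-force pairwise comparison is shown above. For large n, the divide-and-conquer algorithm (sort by x, recurse on halves, check the dividing strip) achieves O(n log n).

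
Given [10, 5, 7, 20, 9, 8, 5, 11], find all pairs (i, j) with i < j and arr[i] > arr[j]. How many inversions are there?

Finding inversions in [10, 5, 7, 20, 9, 8, 5, 11]:

(0, 1): arr[0]=10 > arr[1]=5
(0, 2): arr[0]=10 > arr[2]=7
(0, 4): arr[0]=10 > arr[4]=9
(0, 5): arr[0]=10 > arr[5]=8
(0, 6): arr[0]=10 > arr[6]=5
(2, 6): arr[2]=7 > arr[6]=5
(3, 4): arr[3]=20 > arr[4]=9
(3, 5): arr[3]=20 > arr[5]=8
(3, 6): arr[3]=20 > arr[6]=5
(3, 7): arr[3]=20 > arr[7]=11
(4, 5): arr[4]=9 > arr[5]=8
(4, 6): arr[4]=9 > arr[6]=5
(5, 6): arr[5]=8 > arr[6]=5

Total inversions: 13

The array has 13 inversion(s): (0,1), (0,2), (0,4), (0,5), (0,6), (2,6), (3,4), (3,5), (3,6), (3,7), (4,5), (4,6), (5,6). Each pair (i,j) satisfies i < j and arr[i] > arr[j].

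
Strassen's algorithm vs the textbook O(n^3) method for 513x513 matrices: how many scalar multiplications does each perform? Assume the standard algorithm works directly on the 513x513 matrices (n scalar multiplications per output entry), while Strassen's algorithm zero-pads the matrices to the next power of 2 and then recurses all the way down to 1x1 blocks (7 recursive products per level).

Matrix multiplication for 513x513 matrices:

Strassen's algorithm requires power-of-2 dimensions. Pad 513x513 to 1024x1024 (next power of 2).

Standard algorithm: 513^3 = 135005697 multiplications
Strassen's algorithm: 7^(log2(1024)) = 7^10 = 282475249 multiplications
Difference: 135005697 - 282475249 = -147469552 (Strassen uses MORE here due to padding overhead — for small or just-over-power-of-2 n, padding can outweigh the per-level savings)

Standard: 135005697 multiplications (513^3). Strassen: 282475249 multiplications (7^10, after padding to 1024x1024). Strassen reduces 8 recursive multiplications to 7 at each level.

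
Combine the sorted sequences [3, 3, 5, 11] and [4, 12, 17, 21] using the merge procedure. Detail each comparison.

Merging process:

Compare 3 vs 4: take 3 from left. Merged: [3]
Compare 3 vs 4: take 3 from left. Merged: [3, 3]
Compare 5 vs 4: take 4 from right. Merged: [3, 3, 4]
Compare 5 vs 12: take 5 from left. Merged: [3, 3, 4, 5]
Compare 11 vs 12: take 11 from left. Merged: [3, 3, 4, 5, 11]
Append remaining from right: [12, 17, 21]. Merged: [3, 3, 4, 5, 11, 12, 17, 21]

Final merged array: [3, 3, 4, 5, 11, 12, 17, 21]
Total comparisons: 5

The merged array is [3, 3, 4, 5, 11, 12, 17, 21], requiring 5 comparisons. The merge step runs in O(n) time where n is the total number of elements.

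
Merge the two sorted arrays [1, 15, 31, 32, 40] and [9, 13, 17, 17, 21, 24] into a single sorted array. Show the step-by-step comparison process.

Merging process:

Compare 1 vs 9: take 1 from left. Merged: [1]
Compare 15 vs 9: take 9 from right. Merged: [1, 9]
Compare 15 vs 13: take 13 from right. Merged: [1, 9, 13]
Compare 15 vs 17: take 15 from left. Merged: [1, 9, 13, 15]
Compare 31 vs 17: take 17 from right. Merged: [1, 9, 13, 15, 17]
Compare 31 vs 17: take 17 from right. Merged: [1, 9, 13, 15, 17, 17]
Compare 31 vs 21: take 21 from right. Merged: [1, 9, 13, 15, 17, 17, 21]
Compare 31 vs 24: take 24 from right. Merged: [1, 9, 13, 15, 17, 17, 21, 24]
Append remaining from left: [31, 32, 40]. Merged: [1, 9, 13, 15, 17, 17, 21, 24, 31, 32, 40]

Final merged array: [1, 9, 13, 15, 17, 17, 21, 24, 31, 32, 40]
Total comparisons: 8

The merged array is [1, 9, 13, 15, 17, 17, 21, 24, 31, 32, 40], requiring 8 comparisons. The merge step runs in O(n) time where n is the total number of elements.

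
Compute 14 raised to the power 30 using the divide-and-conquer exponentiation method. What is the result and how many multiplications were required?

Computing 14^30 by squaring (build up from 14^1; each line after the first costs one multiplication):

14^1 = 14
14^2 = (14^1)^2 = 14^2 = 196
14^3 = 14 * 14^2 = 14 * 196 = 2744
14^6 = (14^3)^2 = 2744^2 = 7529536
14^7 = 14 * 14^6 = 14 * 7529536 = 105413504
14^14 = (14^7)^2 = 105413504^2 = 11112006825558016
14^15 = 14 * 14^14 = 14 * 11112006825558016 = 155568095557812224
14^30 = (14^15)^2 = 155568095557812224^2 = 24201432355484595421941037243826176

Result: 24201432355484595421941037243826176
Multiplications needed: 7 (7 lines after 14^1)

14^30 = 24201432355484595421941037243826176. Using exponentiation by squaring, this requires 7 multiplications. The key idea: if the exponent is even, square the half-power; if odd, multiply by the base once.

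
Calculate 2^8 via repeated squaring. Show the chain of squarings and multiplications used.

Computing 2^8 by squaring (build up from 2^1; each line after the first costs one multiplication):

2^1 = 2
2^2 = (2^1)^2 = 2^2 = 4
2^4 = (2^2)^2 = 4^2 = 16
2^8 = (2^4)^2 = 16^2 = 256

Result: 256
Multiplications needed: 3 (3 lines after 2^1)

2^8 = 256. Using exponentiation by squaring, this requires 3 multiplications. The key idea: if the exponent is even, square the half-power; if odd, multiply by the base once.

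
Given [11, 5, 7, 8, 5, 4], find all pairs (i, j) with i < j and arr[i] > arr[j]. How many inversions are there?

Finding inversions in [11, 5, 7, 8, 5, 4]:

(0, 1): arr[0]=11 > arr[1]=5
(0, 2): arr[0]=11 > arr[2]=7
(0, 3): arr[0]=11 > arr[3]=8
(0, 4): arr[0]=11 > arr[4]=5
(0, 5): arr[0]=11 > arr[5]=4
(1, 5): arr[1]=5 > arr[5]=4
(2, 4): arr[2]=7 > arr[4]=5
(2, 5): arr[2]=7 > arr[5]=4
(3, 4): arr[3]=8 > arr[4]=5
(3, 5): arr[3]=8 > arr[5]=4
(4, 5): arr[4]=5 > arr[5]=4

Total inversions: 11

The array has 11 inversion(s): (0,1), (0,2), (0,3), (0,4), (0,5), (1,5), (2,4), (2,5), (3,4), (3,5), (4,5). Each pair (i,j) satisfies i < j and arr[i] > arr[j].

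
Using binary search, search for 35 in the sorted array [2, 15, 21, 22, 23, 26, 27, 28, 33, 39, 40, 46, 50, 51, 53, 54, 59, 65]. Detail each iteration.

Binary search for 35 in [2, 15, 21, 22, 23, 26, 27, 28, 33, 39, 40, 46, 50, 51, 53, 54, 59, 65]:

lo=0, hi=17, mid=8, arr[mid]=33 -> 33 < 35, search right half
lo=9, hi=17, mid=13, arr[mid]=51 -> 51 > 35, search left half
lo=9, hi=12, mid=10, arr[mid]=40 -> 40 > 35, search left half
lo=9, hi=9, mid=9, arr[mid]=39 -> 39 > 35, search left half
lo=9 > hi=8, target 35 not found

Binary search determines that 35 is not in the array after 4 comparisons. The search space was exhausted without finding the target.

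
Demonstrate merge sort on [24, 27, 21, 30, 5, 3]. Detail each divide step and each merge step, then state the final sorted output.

Merge sort trace:

Split: [24, 27, 21, 30, 5, 3] -> [24, 27, 21] and [30, 5, 3]
  Split: [24, 27, 21] -> [24] and [27, 21]
    Split: [27, 21] -> [27] and [21]
    Merge: [27] + [21] -> [21, 27]
  Merge: [24] + [21, 27] -> [21, 24, 27]
  Split: [30, 5, 3] -> [30] and [5, 3]
    Split: [5, 3] -> [5] and [3]
    Merge: [5] + [3] -> [3, 5]
  Merge: [30] + [3, 5] -> [3, 5, 30]
Merge: [21, 24, 27] + [3, 5, 30] -> [3, 5, 21, 24, 27, 30]

Final sorted array: [3, 5, 21, 24, 27, 30]

The merge sort proceeds by recursively splitting the array and merging sorted halves.
After all merges, the sorted array is [3, 5, 21, 24, 27, 30].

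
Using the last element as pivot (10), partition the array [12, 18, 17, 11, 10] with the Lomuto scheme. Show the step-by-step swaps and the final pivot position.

Lomuto partition with pivot = 10:

Initial array: [12, 18, 17, 11, 10]

arr[0]=12 > 10: no swap
arr[1]=18 > 10: no swap
arr[2]=17 > 10: no swap
arr[3]=11 > 10: no swap

Place pivot at position 0: [10, 18, 17, 11, 12]
Pivot position: 0

After partitioning with pivot 10, the array becomes [10, 18, 17, 11, 12]. The pivot is placed at index 0. All elements to the left of the pivot are <= 10, and all elements to the right are > 10.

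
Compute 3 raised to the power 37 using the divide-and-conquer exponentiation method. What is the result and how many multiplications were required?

Computing 3^37 by squaring (build up from 3^1; each line after the first costs one multiplication):

3^1 = 3
3^2 = (3^1)^2 = 3^2 = 9
3^4 = (3^2)^2 = 9^2 = 81
3^8 = (3^4)^2 = 81^2 = 6561
3^9 = 3 * 3^8 = 3 * 6561 = 19683
3^18 = (3^9)^2 = 19683^2 = 387420489
3^36 = (3^18)^2 = 387420489^2 = 150094635296999121
3^37 = 3 * 3^36 = 3 * 150094635296999121 = 450283905890997363

Result: 450283905890997363
Multiplications needed: 7 (7 lines after 3^1)

3^37 = 450283905890997363. Using exponentiation by squaring, this requires 7 multiplications. The key idea: if the exponent is even, square the half-power; if odd, multiply by the base once.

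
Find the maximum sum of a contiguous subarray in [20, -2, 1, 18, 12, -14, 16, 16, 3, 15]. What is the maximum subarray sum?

Using Kadane's algorithm on [20, -2, 1, 18, 12, -14, 16, 16, 3, 15]:

Scanning through the array:
Position 1 (value -2): max_ending_here = 18, max_so_far = 20
Position 2 (value 1): max_ending_here = 19, max_so_far = 20
Position 3 (value 18): max_ending_here = 37, max_so_far = 37
Position 4 (value 12): max_ending_here = 49, max_so_far = 49
Position 5 (value -14): max_ending_here = 35, max_so_far = 49
Position 6 (value 16): max_ending_here = 51, max_so_far = 51
Position 7 (value 16): max_ending_here = 67, max_so_far = 67
Position 8 (value 3): max_ending_here = 70, max_so_far = 70
Position 9 (value 15): max_ending_here = 85, max_so_far = 85

Maximum subarray: [20, -2, 1, 18, 12, -14, 16, 16, 3, 15]
Maximum sum: 85

The maximum subarray is [20, -2, 1, 18, 12, -14, 16, 16, 3, 15] with sum 85. This subarray runs from index 0 to index 9.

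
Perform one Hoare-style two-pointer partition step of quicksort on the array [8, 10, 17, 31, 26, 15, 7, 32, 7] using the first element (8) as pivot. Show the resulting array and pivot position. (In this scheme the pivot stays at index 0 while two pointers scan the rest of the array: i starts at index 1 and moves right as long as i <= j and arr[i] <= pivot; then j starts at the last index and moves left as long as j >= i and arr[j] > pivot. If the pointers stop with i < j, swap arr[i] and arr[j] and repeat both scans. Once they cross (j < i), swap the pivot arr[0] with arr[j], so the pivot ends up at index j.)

Hoare-style two-pointer partition with pivot = 8:

Initial array: [8, 10, 17, 31, 26, 15, 7, 32, 7]

Pointers start at i = 1, j = 8.
i stops at index 1 (arr[1]=10 > 8), j stops at index 8 (arr[8]=7 <= 8): swap arr[1] and arr[8], array becomes [8, 7, 17, 31, 26, 15, 7, 32, 10]
i stops at index 2 (arr[2]=17 > 8), j stops at index 6 (arr[6]=7 <= 8): swap arr[2] and arr[6], array becomes [8, 7, 7, 31, 26, 15, 17, 32, 10]
i ends at 3, j ends at 2: the pointers have crossed (j < i), so scanning stops.

Swap pivot arr[0] with arr[2] to place pivot at position 2: [7, 7, 8, 31, 26, 15, 17, 32, 10]
Pivot position: 2

After partitioning with pivot 8, the array becomes [7, 7, 8, 31, 26, 15, 17, 32, 10]. The pivot is placed at index 2. All elements to the left of the pivot are <= 8, and all elements to the right are > 8.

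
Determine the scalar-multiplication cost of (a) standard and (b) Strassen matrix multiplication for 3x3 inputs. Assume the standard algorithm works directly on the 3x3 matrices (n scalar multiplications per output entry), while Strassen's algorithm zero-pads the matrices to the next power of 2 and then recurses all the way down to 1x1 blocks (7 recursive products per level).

Matrix multiplication for 3x3 matrices:

Strassen's algorithm requires power-of-2 dimensions. Pad 3x3 to 4x4 (next power of 2).

Standard algorithm: 3^3 = 27 multiplications
Strassen's algorithm: 7^(log2(4)) = 7^2 = 49 multiplications
Difference: 27 - 49 = -22 (Strassen uses MORE here due to padding overhead — for small or just-over-power-of-2 n, padding can outweigh the per-level savings)

Standard: 27 multiplications (3^3). Strassen: 49 multiplications (7^2, after padding to 4x4). Strassen reduces 8 recursive multiplications to 7 at each level.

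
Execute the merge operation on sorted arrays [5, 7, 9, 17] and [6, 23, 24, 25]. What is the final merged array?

Merging process:

Compare 5 vs 6: take 5 from left. Merged: [5]
Compare 7 vs 6: take 6 from right. Merged: [5, 6]
Compare 7 vs 23: take 7 from left. Merged: [5, 6, 7]
Compare 9 vs 23: take 9 from left. Merged: [5, 6, 7, 9]
Compare 17 vs 23: take 17 from left. Merged: [5, 6, 7, 9, 17]
Append remaining from right: [23, 24, 25]. Merged: [5, 6, 7, 9, 17, 23, 24, 25]

Final merged array: [5, 6, 7, 9, 17, 23, 24, 25]
Total comparisons: 5

The merged array is [5, 6, 7, 9, 17, 23, 24, 25], requiring 5 comparisons. The merge step runs in O(n) time where n is the total number of elements.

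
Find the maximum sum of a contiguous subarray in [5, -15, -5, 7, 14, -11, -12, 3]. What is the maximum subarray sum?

Using Kadane's algorithm on [5, -15, -5, 7, 14, -11, -12, 3]:

Scanning through the array:
Position 1 (value -15): max_ending_here = -10, max_so_far = 5
Position 2 (value -5): max_ending_here = -5, max_so_far = 5
Position 3 (value 7): max_ending_here = 7, max_so_far = 7
Position 4 (value 14): max_ending_here = 21, max_so_far = 21
Position 5 (value -11): max_ending_here = 10, max_so_far = 21
Position 6 (value -12): max_ending_here = -2, max_so_far = 21
Position 7 (value 3): max_ending_here = 3, max_so_far = 21

Maximum subarray: [7, 14]
Maximum sum: 21

The maximum subarray is [7, 14] with sum 21. This subarray runs from index 3 to index 4.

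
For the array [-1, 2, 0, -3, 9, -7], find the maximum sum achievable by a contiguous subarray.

Using Kadane's algorithm on [-1, 2, 0, -3, 9, -7]:

Scanning through the array:
Position 1 (value 2): max_ending_here = 2, max_so_far = 2
Position 2 (value 0): max_ending_here = 2, max_so_far = 2
Position 3 (value -3): max_ending_here = -1, max_so_far = 2
Position 4 (value 9): max_ending_here = 9, max_so_far = 9
Position 5 (value -7): max_ending_here = 2, max_so_far = 9

Maximum subarray: [9]
Maximum sum: 9

The maximum subarray is [9] with sum 9. This subarray runs from index 4 to index 4.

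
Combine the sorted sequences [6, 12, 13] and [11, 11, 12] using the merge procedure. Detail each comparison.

Merging process:

Compare 6 vs 11: take 6 from left. Merged: [6]
Compare 12 vs 11: take 11 from right. Merged: [6, 11]
Compare 12 vs 11: take 11 from right. Merged: [6, 11, 11]
Compare 12 vs 12: take 12 from left. Merged: [6, 11, 11, 12]
Compare 13 vs 12: take 12 from right. Merged: [6, 11, 11, 12, 12]
Append remaining from left: [13]. Merged: [6, 11, 11, 12, 12, 13]

Final merged array: [6, 11, 11, 12, 12, 13]
Total comparisons: 5

The merged array is [6, 11, 11, 12, 12, 13], requiring 5 comparisons. The merge step runs in O(n) time where n is the total number of elements.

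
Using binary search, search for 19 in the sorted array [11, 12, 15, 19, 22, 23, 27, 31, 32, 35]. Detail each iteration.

Binary search for 19 in [11, 12, 15, 19, 22, 23, 27, 31, 32, 35]:

lo=0, hi=9, mid=4, arr[mid]=22 -> 22 > 19, search left half
lo=0, hi=3, mid=1, arr[mid]=12 -> 12 < 19, search right half
lo=2, hi=3, mid=2, arr[mid]=15 -> 15 < 19, search right half
lo=3, hi=3, mid=3, arr[mid]=19 -> Found target at index 3!

Binary search finds 19 at index 3 after 4 comparisons. The search repeatedly halves the search space by comparing with the middle element.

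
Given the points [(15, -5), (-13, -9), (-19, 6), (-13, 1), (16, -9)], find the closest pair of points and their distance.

Computing all pairwise distances among 5 points:

d((15, -5), (-13, -9)) = 28.2843
d((15, -5), (-19, 6)) = 35.7351
d((15, -5), (-13, 1)) = 28.6356
d((15, -5), (16, -9)) = 4.1231 <-- minimum
d((-13, -9), (-19, 6)) = 16.1555
d((-13, -9), (-13, 1)) = 10.0
d((-13, -9), (16, -9)) = 29.0
d((-19, 6), (-13, 1)) = 7.8102
d((-19, 6), (16, -9)) = 38.0789
d((-13, 1), (16, -9)) = 30.6757

Closest pair: (15, -5) and (16, -9) with distance 4.1231

The closest pair is (15, -5) and (16, -9) with Euclidean distance 4.1231. For 5 points, brute-force pairwise comparison is shown above. For large n, the divide-and-conquer algorithm (sort by x, recurse on halves, check the dividing strip) achieves O(n log n).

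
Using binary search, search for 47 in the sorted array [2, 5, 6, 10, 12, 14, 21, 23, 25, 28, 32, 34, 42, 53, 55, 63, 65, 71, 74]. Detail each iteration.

Binary search for 47 in [2, 5, 6, 10, 12, 14, 21, 23, 25, 28, 32, 34, 42, 53, 55, 63, 65, 71, 74]:

lo=0, hi=18, mid=9, arr[mid]=28 -> 28 < 47, search right half
lo=10, hi=18, mid=14, arr[mid]=55 -> 55 > 47, search left half
lo=10, hi=13, mid=11, arr[mid]=34 -> 34 < 47, search right half
lo=12, hi=13, mid=12, arr[mid]=42 -> 42 < 47, search right half
lo=13, hi=13, mid=13, arr[mid]=53 -> 53 > 47, search left half
lo=13 > hi=12, target 47 not found

Binary search determines that 47 is not in the array after 5 comparisons. The search space was exhausted without finding the target.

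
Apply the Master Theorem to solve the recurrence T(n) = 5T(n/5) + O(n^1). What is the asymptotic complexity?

Master Theorem for T(n) = 5T(n/5) + O(n^1):

a = 5, b = 5, c = 1
log_b(a) = log_5(5) = 1.0000

Case 2: c = 1 = log_5(5) = 1.0000
T(n) = O(n^1 log n) = O(n log n)

For T(n) = 5T(n/5) + O(n^1): log_5(5) = 1.0000. This is Case 2 of the Master Theorem (c = log_b(a), equal work at all levels), giving O(n log n).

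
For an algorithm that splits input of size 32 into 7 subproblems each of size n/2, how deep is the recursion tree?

For divide and conquer with division factor 2:

Problem sizes at each level:
Level 0: 32
Level 1: 16
Level 2: 8
Level 3: 4
Level 4: 2
Level 5: 1

The root is level 0 and the size-1 base case is level 5 (the tree spans levels 0 through 5, i.e. 6 levels counting the root), so the depth is the number of divisions: log_2(32) = 5

The recursion tree depth is log_2(32) = 5. At each level, the problem size is divided by 2, so it takes 5 divisions to reduce to a base case of size 1. The algorithm makes 7 recursive calls at each level.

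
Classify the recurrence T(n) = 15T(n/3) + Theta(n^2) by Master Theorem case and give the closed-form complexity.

Master Theorem for T(n) = 15T(n/3) + O(n^2):

a = 15, b = 3, c = 2
log_b(a) = log_3(15) = 2.4650

Case 1: c = 2 < log_3(15) = 2.4650
T(n) = O(n^(log_3 15))

For T(n) = 15T(n/3) + O(n^2): log_3(15) = 2.4650. This is Case 1 of the Master Theorem (c < log_b(a), work dominated by leaves), giving O(n^(log_3 15)).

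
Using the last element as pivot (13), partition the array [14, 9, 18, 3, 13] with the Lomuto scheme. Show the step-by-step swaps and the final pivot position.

Lomuto partition with pivot = 13:

Initial array: [14, 9, 18, 3, 13]

arr[0]=14 > 13: no swap
arr[1]=9 <= 13: swap with position 0, array becomes [9, 14, 18, 3, 13]
arr[2]=18 > 13: no swap
arr[3]=3 <= 13: swap with position 1, array becomes [9, 3, 18, 14, 13]

Place pivot at position 2: [9, 3, 13, 14, 18]
Pivot position: 2

After partitioning with pivot 13, the array becomes [9, 3, 13, 14, 18]. The pivot is placed at index 2. All elements to the left of the pivot are <= 13, and all elements to the right are > 13.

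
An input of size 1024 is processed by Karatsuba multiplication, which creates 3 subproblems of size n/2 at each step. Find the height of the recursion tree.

For divide and conquer with division factor 2:

Problem sizes at each level:
Level 0: 1024
Level 1: 512
Level 2: 256
Level 3: 128
Level 4: 64
Level 5: 32
Level 6: 16
Level 7: 8
Level 8: 4
Level 9: 2
Level 10: 1

The root is level 0 and the size-1 base case is level 10 (the tree spans levels 0 through 10, i.e. 11 levels counting the root), so the depth is the number of divisions: log_2(1024) = 10

The recursion tree depth is log_2(1024) = 10. At each level, the problem size is divided by 2, so it takes 10 divisions to reduce to a base case of size 1. The algorithm makes 3 recursive calls at each level.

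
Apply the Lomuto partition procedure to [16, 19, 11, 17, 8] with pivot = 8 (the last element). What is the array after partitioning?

Lomuto partition with pivot = 8:

Initial array: [16, 19, 11, 17, 8]

arr[0]=16 > 8: no swap
arr[1]=19 > 8: no swap
arr[2]=11 > 8: no swap
arr[3]=17 > 8: no swap

Place pivot at position 0: [8, 19, 11, 17, 16]
Pivot position: 0

After partitioning with pivot 8, the array becomes [8, 19, 11, 17, 16]. The pivot is placed at index 0. All elements to the left of the pivot are <= 8, and all elements to the right are > 8.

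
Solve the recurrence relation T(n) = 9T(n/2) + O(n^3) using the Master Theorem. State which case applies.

Master Theorem for T(n) = 9T(n/2) + O(n^3):

a = 9, b = 2, c = 3
log_b(a) = log_2(9) = 3.1699

Case 1: c = 3 < log_2(9) = 3.1699
T(n) = O(n^(log_2 9))

For T(n) = 9T(n/2) + O(n^3): log_2(9) = 3.1699. This is Case 1 of the Master Theorem (c < log_b(a), work dominated by leaves), giving O(n^(log_2 9)).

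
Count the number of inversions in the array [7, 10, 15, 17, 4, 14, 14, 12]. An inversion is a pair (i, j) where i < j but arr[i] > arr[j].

Finding inversions in [7, 10, 15, 17, 4, 14, 14, 12]:

(0, 4): arr[0]=7 > arr[4]=4
(1, 4): arr[1]=10 > arr[4]=4
(2, 4): arr[2]=15 > arr[4]=4
(2, 5): arr[2]=15 > arr[5]=14
(2, 6): arr[2]=15 > arr[6]=14
(2, 7): arr[2]=15 > arr[7]=12
(3, 4): arr[3]=17 > arr[4]=4
(3, 5): arr[3]=17 > arr[5]=14
(3, 6): arr[3]=17 > arr[6]=14
(3, 7): arr[3]=17 > arr[7]=12
(5, 7): arr[5]=14 > arr[7]=12
(6, 7): arr[6]=14 > arr[7]=12

Total inversions: 12

The array has 12 inversion(s): (0,4), (1,4), (2,4), (2,5), (2,6), (2,7), (3,4), (3,5), (3,6), (3,7), (5,7), (6,7). Each pair (i,j) satisfies i < j and arr[i] > arr[j].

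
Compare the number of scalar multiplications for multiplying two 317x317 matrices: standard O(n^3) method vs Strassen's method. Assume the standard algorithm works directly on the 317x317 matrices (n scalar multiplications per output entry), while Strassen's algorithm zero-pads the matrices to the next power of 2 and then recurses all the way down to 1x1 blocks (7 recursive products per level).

Matrix multiplication for 317x317 matrices:

Strassen's algorithm requires power-of-2 dimensions. Pad 317x317 to 512x512 (next power of 2).

Standard algorithm: 317^3 = 31855013 multiplications
Strassen's algorithm: 7^(log2(512)) = 7^9 = 40353607 multiplications
Difference: 31855013 - 40353607 = -8498594 (Strassen uses MORE here due to padding overhead — for small or just-over-power-of-2 n, padding can outweigh the per-level savings)

Standard: 31855013 multiplications (317^3). Strassen: 40353607 multiplications (7^9, after padding to 512x512). Strassen reduces 8 recursive multiplications to 7 at each level.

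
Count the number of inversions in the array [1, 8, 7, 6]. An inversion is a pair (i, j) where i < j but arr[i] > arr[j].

Finding inversions in [1, 8, 7, 6]:

(1, 2): arr[1]=8 > arr[2]=7
(1, 3): arr[1]=8 > arr[3]=6
(2, 3): arr[2]=7 > arr[3]=6

Total inversions: 3

The array has 3 inversion(s): (1,2), (1,3), (2,3). Each pair (i,j) satisfies i < j and arr[i] > arr[j].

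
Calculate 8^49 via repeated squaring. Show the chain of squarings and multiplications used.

Computing 8^49 by squaring (build up from 8^1; each line after the first costs one multiplication):

8^1 = 8
8^2 = (8^1)^2 = 8^2 = 64
8^3 = 8 * 8^2 = 8 * 64 = 512
8^6 = (8^3)^2 = 512^2 = 262144
8^12 = (8^6)^2 = 262144^2 = 68719476736
8^24 = (8^12)^2 = 68719476736^2 = 4722366482869645213696
8^48 = (8^24)^2 = 4722366482869645213696^2 = 22300745198530623141535718272648361505980416
8^49 = 8 * 8^48 = 8 * 22300745198530623141535718272648361505980416 = 178405961588244985132285746181186892047843328

Result: 178405961588244985132285746181186892047843328
Multiplications needed: 7 (7 lines after 8^1)

8^49 = 178405961588244985132285746181186892047843328. Using exponentiation by squaring, this requires 7 multiplications. The key idea: if the exponent is even, square the half-power; if odd, multiply by the base once.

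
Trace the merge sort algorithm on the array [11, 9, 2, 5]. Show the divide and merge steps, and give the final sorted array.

Merge sort trace:

Split: [11, 9, 2, 5] -> [11, 9] and [2, 5]
  Split: [11, 9] -> [11] and [9]
  Merge: [11] + [9] -> [9, 11]
  Split: [2, 5] -> [2] and [5]
  Merge: [2] + [5] -> [2, 5]
Merge: [9, 11] + [2, 5] -> [2, 5, 9, 11]

Final sorted array: [2, 5, 9, 11]

The merge sort proceeds by recursively splitting the array and merging sorted halves.
After all merges, the sorted array is [2, 5, 9, 11].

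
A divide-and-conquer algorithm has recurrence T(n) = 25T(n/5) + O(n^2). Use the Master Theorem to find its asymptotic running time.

Master Theorem for T(n) = 25T(n/5) + O(n^2):

a = 25, b = 5, c = 2
log_b(a) = log_5(25) = 2.0000

Case 2: c = 2 = log_5(25) = 2.0000
T(n) = O(n^2 log n) = O(n^2 log n)

For T(n) = 25T(n/5) + O(n^2): log_5(25) = 2.0000. This is Case 2 of the Master Theorem (c = log_b(a), equal work at all levels), giving O(n^2 log n).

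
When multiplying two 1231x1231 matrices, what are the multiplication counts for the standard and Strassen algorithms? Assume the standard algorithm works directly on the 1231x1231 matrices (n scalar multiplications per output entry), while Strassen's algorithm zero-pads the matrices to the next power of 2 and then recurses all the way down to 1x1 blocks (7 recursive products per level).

Matrix multiplication for 1231x1231 matrices:

Strassen's algorithm requires power-of-2 dimensions. Pad 1231x1231 to 2048x2048 (next power of 2).

Standard algorithm: 1231^3 = 1865409391 multiplications
Strassen's algorithm: 7^(log2(2048)) = 7^11 = 1977326743 multiplications
Difference: 1865409391 - 1977326743 = -111917352 (Strassen uses MORE here due to padding overhead — for small or just-over-power-of-2 n, padding can outweigh the per-level savings)

Standard: 1865409391 multiplications (1231^3). Strassen: 1977326743 multiplications (7^11, after padding to 2048x2048). Strassen reduces 8 recursive multiplications to 7 at each level.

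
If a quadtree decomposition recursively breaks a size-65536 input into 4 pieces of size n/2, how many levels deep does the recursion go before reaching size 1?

For divide and conquer with division factor 2:

Problem sizes at each level:
Level 0: 65536
Level 1: 32768
Level 2: 16384
Level 3: 8192
Level 4: 4096
Level 5: 2048
Level 6: 1024
Level 7: 512
Level 8: 256
Level 9: 128
Level 10: 64
Level 11: 32
Level 12: 16
Level 13: 8
Level 14: 4
Level 15: 2
Level 16: 1

The root is level 0 and the size-1 base case is level 16 (the tree spans levels 0 through 16, i.e. 17 levels counting the root), so the depth is the number of divisions: log_2(65536) = 16

The recursion tree depth is log_2(65536) = 16. At each level, the problem size is divided by 2, so it takes 16 divisions to reduce to a base case of size 1. The algorithm makes 4 recursive calls at each level.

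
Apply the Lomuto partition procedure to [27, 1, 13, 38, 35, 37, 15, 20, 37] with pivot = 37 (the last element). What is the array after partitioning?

Lomuto partition with pivot = 37:

Initial array: [27, 1, 13, 38, 35, 37, 15, 20, 37]

arr[0]=27 <= 37: swap with position 0, array becomes [27, 1, 13, 38, 35, 37, 15, 20, 37]
arr[1]=1 <= 37: swap with position 1, array becomes [27, 1, 13, 38, 35, 37, 15, 20, 37]
arr[2]=13 <= 37: swap with position 2, array becomes [27, 1, 13, 38, 35, 37, 15, 20, 37]
arr[3]=38 > 37: no swap
arr[4]=35 <= 37: swap with position 3, array becomes [27, 1, 13, 35, 38, 37, 15, 20, 37]
arr[5]=37 <= 37: swap with position 4, array becomes [27, 1, 13, 35, 37, 38, 15, 20, 37]
arr[6]=15 <= 37: swap with position 5, array becomes [27, 1, 13, 35, 37, 15, 38, 20, 37]
arr[7]=20 <= 37: swap with position 6, array becomes [27, 1, 13, 35, 37, 15, 20, 38, 37]

Place pivot at position 7: [27, 1, 13, 35, 37, 15, 20, 37, 38]
Pivot position: 7

After partitioning with pivot 37, the array becomes [27, 1, 13, 35, 37, 15, 20, 37, 38]. The pivot is placed at index 7. All elements to the left of the pivot are <= 37, and all elements to the right are > 37.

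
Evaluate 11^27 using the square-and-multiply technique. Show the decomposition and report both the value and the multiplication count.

Computing 11^27 by squaring (build up from 11^1; each line after the first costs one multiplication):

11^1 = 11
11^2 = (11^1)^2 = 11^2 = 121
11^3 = 11 * 11^2 = 11 * 121 = 1331
11^6 = (11^3)^2 = 1331^2 = 1771561
11^12 = (11^6)^2 = 1771561^2 = 3138428376721
11^13 = 11 * 11^12 = 11 * 3138428376721 = 34522712143931
11^26 = (11^13)^2 = 34522712143931^2 = 1191817653772720942460132761
11^27 = 11 * 11^26 = 11 * 1191817653772720942460132761 = 13109994191499930367061460371

Result: 13109994191499930367061460371
Multiplications needed: 7 (7 lines after 11^1)

11^27 = 13109994191499930367061460371. Using exponentiation by squaring, this requires 7 multiplications. The key idea: if the exponent is even, square the half-power; if odd, multiply by the base once.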